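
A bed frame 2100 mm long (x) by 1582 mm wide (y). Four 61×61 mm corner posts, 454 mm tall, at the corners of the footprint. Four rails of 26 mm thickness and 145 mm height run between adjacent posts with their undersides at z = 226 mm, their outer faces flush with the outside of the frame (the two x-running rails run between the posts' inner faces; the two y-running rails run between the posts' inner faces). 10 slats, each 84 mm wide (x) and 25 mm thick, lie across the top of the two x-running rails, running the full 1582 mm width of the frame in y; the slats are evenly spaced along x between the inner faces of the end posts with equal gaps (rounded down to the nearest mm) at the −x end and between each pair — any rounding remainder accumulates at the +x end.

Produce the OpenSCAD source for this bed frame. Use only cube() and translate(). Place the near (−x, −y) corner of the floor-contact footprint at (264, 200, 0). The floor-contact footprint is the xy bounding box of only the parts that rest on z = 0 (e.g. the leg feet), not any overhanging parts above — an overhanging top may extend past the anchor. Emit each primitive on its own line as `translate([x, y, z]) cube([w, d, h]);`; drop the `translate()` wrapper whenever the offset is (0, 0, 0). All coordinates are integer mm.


translate([264, 200, 0]) cube([61, 61, 454]);
translate([264, 1721, 0]) cube([61, 61, 454]);
translate([2303, 200, 0]) cube([61, 61, 454]);
translate([2303, 1721, 0]) cube([61, 61, 454]);
translate([325, 200, 226]) cube([1978, 26, 145]);
translate([325, 1756, 226]) cube([1978, 26, 145]);
translate([264, 261, 226]) cube([26, 1460, 145]);
translate([2338, 261, 226]) cube([26, 1460, 145]);
translate([428, 200, 371]) cube([84, 1582, 25]);
translate([615, 200, 371]) cube([84, 1582, 25]);
translate([802, 200, 371]) cube([84, 1582, 25]);
translate([989, 200, 371]) cube([84, 1582, 25]);
translate([1176, 200, 371]) cube([84, 1582, 25]);
translate([1363, 200, 371]) cube([84, 1582, 25]);
translate([1550, 200, 371]) cube([84, 1582, 25]);
translate([1737, 200, 371]) cube([84, 1582, 25]);
translate([1924, 200, 371]) cube([84, 1582, 25]);
translate([2111, 200, 371]) cube([84, 1582, 25]);


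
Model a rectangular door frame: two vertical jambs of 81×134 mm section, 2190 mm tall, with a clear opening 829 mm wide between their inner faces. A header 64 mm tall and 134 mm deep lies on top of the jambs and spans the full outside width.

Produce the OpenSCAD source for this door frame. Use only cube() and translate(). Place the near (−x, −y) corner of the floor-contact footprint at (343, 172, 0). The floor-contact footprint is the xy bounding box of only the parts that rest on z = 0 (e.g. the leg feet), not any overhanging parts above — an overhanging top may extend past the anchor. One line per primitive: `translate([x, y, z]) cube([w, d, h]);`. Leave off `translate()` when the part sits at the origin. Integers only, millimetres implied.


translate([343, 172, 0]) cube([81, 134, 2190]);
translate([1253, 172, 0]) cube([81, 134, 2190]);
translate([343, 172, 2190]) cube([991, 134, 64]);


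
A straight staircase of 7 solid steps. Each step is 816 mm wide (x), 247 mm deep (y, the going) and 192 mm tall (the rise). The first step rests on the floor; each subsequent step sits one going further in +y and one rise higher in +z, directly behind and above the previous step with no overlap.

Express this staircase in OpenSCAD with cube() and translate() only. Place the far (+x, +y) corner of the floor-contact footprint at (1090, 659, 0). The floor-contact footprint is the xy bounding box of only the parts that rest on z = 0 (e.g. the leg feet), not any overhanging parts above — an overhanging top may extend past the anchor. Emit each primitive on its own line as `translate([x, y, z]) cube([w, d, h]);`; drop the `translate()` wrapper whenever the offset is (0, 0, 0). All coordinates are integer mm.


translate([274, 412, 0]) cube([816, 247, 192]);
translate([274, 659, 192]) cube([816, 247, 192]);
translate([274, 906, 384]) cube([816, 247, 192]);
translate([274, 1153, 576]) cube([816, 247, 192]);
translate([274, 1400, 768]) cube([816, 247, 192]);
translate([274, 1647, 960]) cube([816, 247, 192]);
translate([274, 1894, 1152]) cube([816, 247, 192]);


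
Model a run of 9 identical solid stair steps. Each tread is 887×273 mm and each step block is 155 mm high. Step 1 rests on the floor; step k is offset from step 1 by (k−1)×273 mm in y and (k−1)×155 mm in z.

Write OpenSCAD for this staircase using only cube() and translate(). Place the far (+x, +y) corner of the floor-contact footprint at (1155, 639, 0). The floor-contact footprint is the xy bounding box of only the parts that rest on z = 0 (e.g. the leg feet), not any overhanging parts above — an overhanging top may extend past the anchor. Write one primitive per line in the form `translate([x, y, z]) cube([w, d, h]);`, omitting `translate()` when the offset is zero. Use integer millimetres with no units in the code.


translate([268, 366, 0]) cube([887, 273, 155]);
translate([268, 639, 155]) cube([887, 273, 155]);
translate([268, 912, 310]) cube([887, 273, 155]);
translate([268, 1185, 465]) cube([887, 273, 155]);
translate([268, 1458, 620]) cube([887, 273, 155]);
translate([268, 1731, 775]) cube([887, 273, 155]);
translate([268, 2004, 930]) cube([887, 273, 155]);
translate([268, 2277, 1085]) cube([887, 273, 155]);
translate([268, 2550, 1240]) cube([887, 273, 155]);


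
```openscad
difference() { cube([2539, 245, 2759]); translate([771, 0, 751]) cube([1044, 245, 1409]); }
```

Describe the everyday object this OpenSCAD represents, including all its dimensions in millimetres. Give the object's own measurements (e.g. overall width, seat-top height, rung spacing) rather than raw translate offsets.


A wall 2539 mm long (x), 245 mm thick (y), 2759 mm tall, with a rectangular window opening cut through it. The opening is 1044 mm wide and 1409 mm tall; its sill is at z = 751 mm and its near (−x) edge is 771 mm from the wall's −x end. The opening passes through the full wall thickness.


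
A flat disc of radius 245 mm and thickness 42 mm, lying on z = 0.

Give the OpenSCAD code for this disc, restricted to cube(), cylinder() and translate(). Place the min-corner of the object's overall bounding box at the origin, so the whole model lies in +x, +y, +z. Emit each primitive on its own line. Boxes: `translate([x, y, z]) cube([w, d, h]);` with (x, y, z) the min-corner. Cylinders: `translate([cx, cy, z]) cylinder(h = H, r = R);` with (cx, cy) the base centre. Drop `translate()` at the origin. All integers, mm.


translate([245, 245, 0]) cylinder(h = 42, r = 245);


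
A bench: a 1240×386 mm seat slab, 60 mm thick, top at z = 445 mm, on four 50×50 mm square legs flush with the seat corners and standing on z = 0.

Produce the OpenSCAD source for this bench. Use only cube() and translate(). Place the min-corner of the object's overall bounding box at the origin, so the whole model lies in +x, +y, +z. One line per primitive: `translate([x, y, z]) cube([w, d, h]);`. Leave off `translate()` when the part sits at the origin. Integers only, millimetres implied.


// leg_h = 445 − 60 = 385
translate([0, 0, 385]) cube([1240, 386, 60]);
cube([50, 50, 385]);
translate([0, 336, 0]) cube([50, 50, 385]);
translate([1190, 0, 0]) cube([50, 50, 385]);
translate([1190, 336, 0]) cube([50, 50, 385]);


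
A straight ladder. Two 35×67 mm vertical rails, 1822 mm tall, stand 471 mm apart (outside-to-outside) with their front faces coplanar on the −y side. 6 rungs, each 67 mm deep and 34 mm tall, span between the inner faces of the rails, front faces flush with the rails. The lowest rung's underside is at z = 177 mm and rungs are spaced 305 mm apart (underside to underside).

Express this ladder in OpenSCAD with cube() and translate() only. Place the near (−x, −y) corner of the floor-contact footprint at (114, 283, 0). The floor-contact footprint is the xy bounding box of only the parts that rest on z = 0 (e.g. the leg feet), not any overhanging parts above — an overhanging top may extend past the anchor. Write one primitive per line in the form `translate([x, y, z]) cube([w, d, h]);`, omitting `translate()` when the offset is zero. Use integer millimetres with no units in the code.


translate([114, 283, 0]) cube([35, 67, 1822]);
translate([550, 283, 0]) cube([35, 67, 1822]);
translate([149, 283, 177]) cube([401, 67, 34]);
translate([149, 283, 482]) cube([401, 67, 34]);
translate([149, 283, 787]) cube([401, 67, 34]);
translate([149, 283, 1092]) cube([401, 67, 34]);
translate([149, 283, 1397]) cube([401, 67, 34]);
translate([149, 283, 1702]) cube([401, 67, 34]);


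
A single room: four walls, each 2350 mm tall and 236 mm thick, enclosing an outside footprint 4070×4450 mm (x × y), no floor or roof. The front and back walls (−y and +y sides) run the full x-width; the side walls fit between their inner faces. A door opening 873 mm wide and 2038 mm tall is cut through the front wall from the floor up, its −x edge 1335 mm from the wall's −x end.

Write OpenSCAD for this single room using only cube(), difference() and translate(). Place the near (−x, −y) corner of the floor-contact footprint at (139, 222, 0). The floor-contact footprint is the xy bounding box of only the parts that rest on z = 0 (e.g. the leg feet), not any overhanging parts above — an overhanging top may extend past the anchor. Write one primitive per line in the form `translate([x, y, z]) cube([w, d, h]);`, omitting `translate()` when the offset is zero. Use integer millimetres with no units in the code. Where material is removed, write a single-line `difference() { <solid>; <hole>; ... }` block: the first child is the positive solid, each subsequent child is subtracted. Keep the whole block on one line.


difference() { translate([139, 222, 0]) cube([4070, 236, 2350]); translate([1474, 222, 0]) cube([873, 236, 2038]); }
translate([139, 4436, 0]) cube([4070, 236, 2350]);
translate([139, 458, 0]) cube([236, 3978, 2350]);
translate([3973, 458, 0]) cube([236, 3978, 2350]);


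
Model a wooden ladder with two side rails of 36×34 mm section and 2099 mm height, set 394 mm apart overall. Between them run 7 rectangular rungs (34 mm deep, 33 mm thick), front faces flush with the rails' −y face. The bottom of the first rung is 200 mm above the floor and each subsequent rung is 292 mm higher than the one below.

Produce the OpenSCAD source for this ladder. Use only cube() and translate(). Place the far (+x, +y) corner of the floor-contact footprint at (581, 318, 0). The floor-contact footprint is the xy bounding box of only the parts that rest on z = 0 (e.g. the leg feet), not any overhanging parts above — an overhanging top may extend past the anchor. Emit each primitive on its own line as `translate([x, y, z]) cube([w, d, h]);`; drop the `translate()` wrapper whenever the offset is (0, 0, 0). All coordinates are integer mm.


translate([187, 284, 0]) cube([36, 34, 2099]);
translate([545, 284, 0]) cube([36, 34, 2099]);
translate([223, 284, 200]) cube([322, 34, 33]);
translate([223, 284, 492]) cube([322, 34, 33]);
translate([223, 284, 784]) cube([322, 34, 33]);
translate([223, 284, 1076]) cube([322, 34, 33]);
translate([223, 284, 1368]) cube([322, 34, 33]);
translate([223, 284, 1660]) cube([322, 34, 33]);
translate([223, 284, 1952]) cube([322, 34, 33]);


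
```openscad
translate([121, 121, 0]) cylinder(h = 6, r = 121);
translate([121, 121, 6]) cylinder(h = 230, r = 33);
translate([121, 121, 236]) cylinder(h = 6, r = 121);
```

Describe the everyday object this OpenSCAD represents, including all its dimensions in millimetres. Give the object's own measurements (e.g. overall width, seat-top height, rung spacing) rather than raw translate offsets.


A spool: two coaxial disc flanges of radius 121 mm and thickness 6 mm, joined by a core cylinder of radius 33 mm and height 230 mm. The lower flange rests on z = 0 and the three cylinders share a vertical axis.


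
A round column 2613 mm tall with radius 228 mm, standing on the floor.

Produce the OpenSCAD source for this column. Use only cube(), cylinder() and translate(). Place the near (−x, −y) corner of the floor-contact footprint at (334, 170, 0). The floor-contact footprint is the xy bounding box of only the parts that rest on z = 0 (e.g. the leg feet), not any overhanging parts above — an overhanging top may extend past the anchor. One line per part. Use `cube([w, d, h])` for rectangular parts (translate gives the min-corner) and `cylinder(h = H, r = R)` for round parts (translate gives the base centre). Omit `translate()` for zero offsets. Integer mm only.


translate([562, 398, 0]) cylinder(h = 2613, r = 228);


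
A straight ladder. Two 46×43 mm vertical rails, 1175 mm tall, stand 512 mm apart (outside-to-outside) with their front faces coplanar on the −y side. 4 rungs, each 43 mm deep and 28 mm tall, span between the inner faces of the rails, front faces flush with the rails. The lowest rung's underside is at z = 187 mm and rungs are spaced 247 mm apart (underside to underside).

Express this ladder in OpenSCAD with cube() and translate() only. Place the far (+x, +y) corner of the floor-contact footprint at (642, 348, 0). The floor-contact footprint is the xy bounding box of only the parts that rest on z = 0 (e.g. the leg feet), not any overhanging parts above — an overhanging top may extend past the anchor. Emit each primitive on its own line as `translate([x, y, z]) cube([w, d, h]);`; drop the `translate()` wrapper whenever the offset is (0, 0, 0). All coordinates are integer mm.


translate([130, 305, 0]) cube([46, 43, 1175]);
translate([596, 305, 0]) cube([46, 43, 1175]);
translate([176, 305, 187]) cube([420, 43, 28]);
translate([176, 305, 434]) cube([420, 43, 28]);
translate([176, 305, 681]) cube([420, 43, 28]);
translate([176, 305, 928]) cube([420, 43, 28]);


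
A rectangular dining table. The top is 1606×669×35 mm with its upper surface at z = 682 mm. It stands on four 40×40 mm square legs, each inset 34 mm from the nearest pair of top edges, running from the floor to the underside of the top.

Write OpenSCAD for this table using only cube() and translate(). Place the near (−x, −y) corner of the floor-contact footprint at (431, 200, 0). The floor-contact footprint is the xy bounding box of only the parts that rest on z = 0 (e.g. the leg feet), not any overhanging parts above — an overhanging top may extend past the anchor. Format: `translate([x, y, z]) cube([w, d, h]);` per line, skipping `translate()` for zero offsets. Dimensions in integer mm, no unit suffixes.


// leg_h = 682 - 35 = 647
translate([397, 166, 647]) cube([1606, 669, 35]);
translate([431, 200, 0]) cube([40, 40, 647]);
translate([1929, 200, 0]) cube([40, 40, 647]);
translate([431, 761, 0]) cube([40, 40, 647]);
translate([1929, 761, 0]) cube([40, 40, 647]);


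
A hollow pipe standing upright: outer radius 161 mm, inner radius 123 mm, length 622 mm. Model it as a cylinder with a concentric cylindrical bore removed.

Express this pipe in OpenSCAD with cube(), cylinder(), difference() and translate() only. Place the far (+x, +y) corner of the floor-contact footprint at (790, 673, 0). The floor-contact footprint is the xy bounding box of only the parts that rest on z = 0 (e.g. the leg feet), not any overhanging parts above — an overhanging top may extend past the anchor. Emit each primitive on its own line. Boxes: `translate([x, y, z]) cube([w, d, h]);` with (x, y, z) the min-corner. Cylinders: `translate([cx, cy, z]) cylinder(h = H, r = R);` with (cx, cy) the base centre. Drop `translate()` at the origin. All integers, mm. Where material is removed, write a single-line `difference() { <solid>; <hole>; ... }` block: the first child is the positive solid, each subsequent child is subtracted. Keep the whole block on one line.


difference() { translate([629, 512, 0]) cylinder(h = 622, r = 161); translate([629, 512, 0]) cylinder(h = 622, r = 123); }


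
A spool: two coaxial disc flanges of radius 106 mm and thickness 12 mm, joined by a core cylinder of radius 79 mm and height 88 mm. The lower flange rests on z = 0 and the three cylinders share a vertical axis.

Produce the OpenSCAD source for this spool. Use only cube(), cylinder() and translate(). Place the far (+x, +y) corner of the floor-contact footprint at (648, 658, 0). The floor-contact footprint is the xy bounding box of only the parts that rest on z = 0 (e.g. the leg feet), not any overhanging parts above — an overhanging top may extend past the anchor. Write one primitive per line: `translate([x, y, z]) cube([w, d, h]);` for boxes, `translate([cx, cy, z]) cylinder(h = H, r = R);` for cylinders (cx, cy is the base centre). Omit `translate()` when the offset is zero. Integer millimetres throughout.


translate([542, 552, 0]) cylinder(h = 12, r = 106);
translate([542, 552, 12]) cylinder(h = 88, r = 79);
translate([542, 552, 100]) cylinder(h = 12, r = 106);


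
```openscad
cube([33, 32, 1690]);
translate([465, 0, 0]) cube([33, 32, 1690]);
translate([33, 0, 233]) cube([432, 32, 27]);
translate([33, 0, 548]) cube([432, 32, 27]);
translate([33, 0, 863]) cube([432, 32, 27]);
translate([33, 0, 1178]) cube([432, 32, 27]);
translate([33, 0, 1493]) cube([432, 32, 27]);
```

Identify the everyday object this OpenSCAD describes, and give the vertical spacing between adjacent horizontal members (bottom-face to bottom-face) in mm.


A ladder. The rung spacing is 315 mm.

Two tall 33×32 posts with 5 short bars between them — a ladder. Adjacent rungs sit at z = 233 and z = 548, so the spacing is 548 − 233 = 315 mm.


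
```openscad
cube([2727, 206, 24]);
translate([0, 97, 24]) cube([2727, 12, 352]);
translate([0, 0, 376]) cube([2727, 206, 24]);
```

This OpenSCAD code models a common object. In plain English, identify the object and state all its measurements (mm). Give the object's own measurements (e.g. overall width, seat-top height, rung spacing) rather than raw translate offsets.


An I-beam lying along x, 2727 mm long. Overall section height 400 mm. Two flanges 206 mm wide (y) and 24 mm thick, one on the floor and one at the top; a web 12 mm thick runs between them, centred on the flange width.


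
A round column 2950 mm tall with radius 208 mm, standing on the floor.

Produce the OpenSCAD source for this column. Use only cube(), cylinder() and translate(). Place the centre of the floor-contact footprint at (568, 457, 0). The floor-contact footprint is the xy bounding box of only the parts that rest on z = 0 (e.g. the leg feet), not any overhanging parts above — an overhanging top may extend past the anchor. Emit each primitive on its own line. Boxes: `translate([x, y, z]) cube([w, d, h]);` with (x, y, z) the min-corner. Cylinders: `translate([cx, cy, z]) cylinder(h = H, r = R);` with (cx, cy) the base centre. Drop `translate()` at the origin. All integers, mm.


translate([568, 457, 0]) cylinder(h = 2950, r = 208);


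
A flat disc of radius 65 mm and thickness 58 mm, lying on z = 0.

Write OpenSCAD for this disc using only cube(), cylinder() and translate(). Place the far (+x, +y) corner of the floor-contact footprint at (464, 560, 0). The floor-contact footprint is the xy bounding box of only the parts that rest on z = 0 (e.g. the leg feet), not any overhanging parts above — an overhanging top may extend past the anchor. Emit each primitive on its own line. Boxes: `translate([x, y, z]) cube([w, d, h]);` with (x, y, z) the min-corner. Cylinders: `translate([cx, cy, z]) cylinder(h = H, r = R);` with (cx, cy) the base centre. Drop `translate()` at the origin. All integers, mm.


translate([399, 495, 0]) cylinder(h = 58, r = 65);


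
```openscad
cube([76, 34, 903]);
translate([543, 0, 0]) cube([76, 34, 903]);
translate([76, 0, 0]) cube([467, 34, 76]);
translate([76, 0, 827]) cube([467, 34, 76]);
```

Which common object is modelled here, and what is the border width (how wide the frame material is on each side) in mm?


A picture frame. The border width is 76 mm.

Four thin pieces enclosing a rectangular opening — a picture frame. The two full-height stiles are 903 mm tall; the top rail sits at z = 827 and is 76 mm tall, so the border above the opening is 903 − 827 = 76 mm, matching the stile x-width.


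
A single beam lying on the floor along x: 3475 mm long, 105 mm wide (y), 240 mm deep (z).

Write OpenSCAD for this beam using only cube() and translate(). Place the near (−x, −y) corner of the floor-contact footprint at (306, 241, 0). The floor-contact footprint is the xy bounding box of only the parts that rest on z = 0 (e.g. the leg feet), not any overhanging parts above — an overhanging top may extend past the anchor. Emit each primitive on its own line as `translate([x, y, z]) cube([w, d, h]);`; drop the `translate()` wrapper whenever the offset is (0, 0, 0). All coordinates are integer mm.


translate([306, 241, 0]) cube([3475, 105, 240]);


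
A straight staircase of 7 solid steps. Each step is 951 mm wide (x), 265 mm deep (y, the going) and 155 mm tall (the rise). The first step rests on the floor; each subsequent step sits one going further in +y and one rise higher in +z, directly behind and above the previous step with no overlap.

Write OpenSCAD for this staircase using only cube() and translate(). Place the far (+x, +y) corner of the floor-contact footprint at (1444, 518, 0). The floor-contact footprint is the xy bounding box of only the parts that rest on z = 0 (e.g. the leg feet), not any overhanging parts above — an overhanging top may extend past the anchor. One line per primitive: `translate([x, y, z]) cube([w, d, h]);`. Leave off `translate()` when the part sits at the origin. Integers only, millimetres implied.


translate([493, 253, 0]) cube([951, 265, 155]);
translate([493, 518, 155]) cube([951, 265, 155]);
translate([493, 783, 310]) cube([951, 265, 155]);
translate([493, 1048, 465]) cube([951, 265, 155]);
translate([493, 1313, 620]) cube([951, 265, 155]);
translate([493, 1578, 775]) cube([951, 265, 155]);
translate([493, 1843, 930]) cube([951, 265, 155]);


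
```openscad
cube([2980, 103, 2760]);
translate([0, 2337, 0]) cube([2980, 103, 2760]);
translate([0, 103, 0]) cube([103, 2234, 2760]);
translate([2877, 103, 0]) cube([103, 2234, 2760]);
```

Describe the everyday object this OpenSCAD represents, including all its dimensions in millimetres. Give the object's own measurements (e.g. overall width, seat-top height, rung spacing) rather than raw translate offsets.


The wall frame of a small rectangular building: four walls, each 2760 mm tall and 103 mm thick, enclosing a footprint 2980 mm (x) by 2440 mm (y) outside-to-outside, with no floor or roof. The front and back walls (the −y and +y sides) span the full width; the two side walls fit between them.


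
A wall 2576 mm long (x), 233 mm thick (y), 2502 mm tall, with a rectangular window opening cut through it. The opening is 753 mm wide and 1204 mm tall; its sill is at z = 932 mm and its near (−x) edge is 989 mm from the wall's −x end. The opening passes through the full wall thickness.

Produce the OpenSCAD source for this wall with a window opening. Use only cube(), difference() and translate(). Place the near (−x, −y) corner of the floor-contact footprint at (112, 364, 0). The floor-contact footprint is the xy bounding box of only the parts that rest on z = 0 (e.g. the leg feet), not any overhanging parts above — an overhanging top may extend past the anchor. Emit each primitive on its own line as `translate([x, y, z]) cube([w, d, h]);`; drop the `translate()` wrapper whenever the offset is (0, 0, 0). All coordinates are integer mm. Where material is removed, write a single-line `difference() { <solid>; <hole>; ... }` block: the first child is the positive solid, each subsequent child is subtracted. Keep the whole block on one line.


difference() { translate([112, 364, 0]) cube([2576, 233, 2502]); translate([1101, 364, 932]) cube([753, 233, 1204]); }


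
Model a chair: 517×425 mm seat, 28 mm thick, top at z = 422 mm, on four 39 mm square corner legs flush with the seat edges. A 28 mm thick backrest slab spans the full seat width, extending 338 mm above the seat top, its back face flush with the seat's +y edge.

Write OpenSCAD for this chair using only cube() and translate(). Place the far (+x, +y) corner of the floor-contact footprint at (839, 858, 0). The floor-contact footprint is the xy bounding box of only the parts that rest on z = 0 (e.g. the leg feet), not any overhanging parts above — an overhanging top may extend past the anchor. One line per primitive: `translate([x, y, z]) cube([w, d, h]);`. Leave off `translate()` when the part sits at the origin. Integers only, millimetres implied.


translate([322, 433, 394]) cube([517, 425, 28]);
translate([322, 433, 0]) cube([39, 39, 394]);
translate([800, 433, 0]) cube([39, 39, 394]);
translate([322, 819, 0]) cube([39, 39, 394]);
translate([800, 819, 0]) cube([39, 39, 394]);
translate([322, 830, 422]) cube([517, 28, 338]);


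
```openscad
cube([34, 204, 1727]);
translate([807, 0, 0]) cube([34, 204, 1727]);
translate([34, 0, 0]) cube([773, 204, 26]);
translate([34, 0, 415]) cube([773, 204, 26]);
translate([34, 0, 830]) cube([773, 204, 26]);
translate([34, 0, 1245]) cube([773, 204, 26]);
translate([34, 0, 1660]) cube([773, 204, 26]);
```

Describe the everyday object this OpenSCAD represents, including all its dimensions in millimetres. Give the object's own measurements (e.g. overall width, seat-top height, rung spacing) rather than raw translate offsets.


An open bookshelf. Two side panels, each 34 mm thick, 204 mm deep and 1727 mm tall, stand 841 mm apart (outside-to-outside). Between them sit 5 shelves, each 26 mm thick and 204 mm deep, spanning the full gap between the sides. The bottom shelf rests on the floor (its underside at z = 0) and the clear gap between one shelf's top and the next shelf's underside is 389 mm.


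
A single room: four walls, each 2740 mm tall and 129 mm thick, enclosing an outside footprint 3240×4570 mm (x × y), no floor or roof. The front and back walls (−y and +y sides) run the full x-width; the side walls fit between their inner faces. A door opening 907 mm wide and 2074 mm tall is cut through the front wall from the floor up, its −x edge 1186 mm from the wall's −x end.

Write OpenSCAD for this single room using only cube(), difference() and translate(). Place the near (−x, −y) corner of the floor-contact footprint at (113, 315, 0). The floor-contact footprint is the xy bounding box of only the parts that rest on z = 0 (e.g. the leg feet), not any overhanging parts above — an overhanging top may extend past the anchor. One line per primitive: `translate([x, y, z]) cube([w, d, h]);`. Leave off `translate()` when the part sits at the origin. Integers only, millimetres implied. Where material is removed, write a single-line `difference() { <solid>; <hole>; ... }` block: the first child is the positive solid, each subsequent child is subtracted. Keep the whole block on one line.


difference() { translate([113, 315, 0]) cube([3240, 129, 2740]); translate([1299, 315, 0]) cube([907, 129, 2074]); }
translate([113, 4756, 0]) cube([3240, 129, 2740]);
translate([113, 444, 0]) cube([129, 4312, 2740]);
translate([3224, 444, 0]) cube([129, 4312, 2740]);


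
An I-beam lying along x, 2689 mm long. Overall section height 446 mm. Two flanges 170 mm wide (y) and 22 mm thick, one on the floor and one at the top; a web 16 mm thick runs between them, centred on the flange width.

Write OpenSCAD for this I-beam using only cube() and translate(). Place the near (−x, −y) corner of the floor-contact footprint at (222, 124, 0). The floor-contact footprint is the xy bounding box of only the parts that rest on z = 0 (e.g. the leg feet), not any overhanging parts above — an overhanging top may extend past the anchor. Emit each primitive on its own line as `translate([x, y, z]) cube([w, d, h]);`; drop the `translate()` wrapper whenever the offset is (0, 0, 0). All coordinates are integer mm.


translate([222, 124, 0]) cube([2689, 170, 22]);
translate([222, 201, 22]) cube([2689, 16, 402]);
translate([222, 124, 424]) cube([2689, 170, 22]);


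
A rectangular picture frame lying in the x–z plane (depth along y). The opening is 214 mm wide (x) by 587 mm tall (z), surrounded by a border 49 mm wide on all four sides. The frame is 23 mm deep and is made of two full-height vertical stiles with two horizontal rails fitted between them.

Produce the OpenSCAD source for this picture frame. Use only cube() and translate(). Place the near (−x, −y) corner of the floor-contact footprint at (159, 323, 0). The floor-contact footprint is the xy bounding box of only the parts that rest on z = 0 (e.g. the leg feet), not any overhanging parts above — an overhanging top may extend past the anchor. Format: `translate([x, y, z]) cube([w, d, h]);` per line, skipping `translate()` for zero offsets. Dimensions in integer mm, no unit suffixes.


translate([159, 323, 0]) cube([49, 23, 685]);
translate([422, 323, 0]) cube([49, 23, 685]);
translate([208, 323, 0]) cube([214, 23, 49]);
translate([208, 323, 636]) cube([214, 23, 49]);


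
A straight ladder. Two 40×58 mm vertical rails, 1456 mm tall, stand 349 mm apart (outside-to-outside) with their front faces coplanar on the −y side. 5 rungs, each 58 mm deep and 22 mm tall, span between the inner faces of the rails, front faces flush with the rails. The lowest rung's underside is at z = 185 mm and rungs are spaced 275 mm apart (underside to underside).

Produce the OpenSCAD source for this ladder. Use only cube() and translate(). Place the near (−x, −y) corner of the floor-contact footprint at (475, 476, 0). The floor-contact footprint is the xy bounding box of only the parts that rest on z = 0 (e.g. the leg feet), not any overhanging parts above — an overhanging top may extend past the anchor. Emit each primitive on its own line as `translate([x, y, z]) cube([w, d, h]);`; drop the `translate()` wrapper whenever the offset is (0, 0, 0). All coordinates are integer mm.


// rung span = 349 - 2*40 = 269
// rung[k] z = 185 + k*275
translate([475, 476, 0]) cube([40, 58, 1456]);
translate([784, 476, 0]) cube([40, 58, 1456]);
translate([515, 476, 185]) cube([269, 58, 22]);
translate([515, 476, 460]) cube([269, 58, 22]);
translate([515, 476, 735]) cube([269, 58, 22]);
translate([515, 476, 1010]) cube([269, 58, 22]);
translate([515, 476, 1285]) cube([269, 58, 22]);


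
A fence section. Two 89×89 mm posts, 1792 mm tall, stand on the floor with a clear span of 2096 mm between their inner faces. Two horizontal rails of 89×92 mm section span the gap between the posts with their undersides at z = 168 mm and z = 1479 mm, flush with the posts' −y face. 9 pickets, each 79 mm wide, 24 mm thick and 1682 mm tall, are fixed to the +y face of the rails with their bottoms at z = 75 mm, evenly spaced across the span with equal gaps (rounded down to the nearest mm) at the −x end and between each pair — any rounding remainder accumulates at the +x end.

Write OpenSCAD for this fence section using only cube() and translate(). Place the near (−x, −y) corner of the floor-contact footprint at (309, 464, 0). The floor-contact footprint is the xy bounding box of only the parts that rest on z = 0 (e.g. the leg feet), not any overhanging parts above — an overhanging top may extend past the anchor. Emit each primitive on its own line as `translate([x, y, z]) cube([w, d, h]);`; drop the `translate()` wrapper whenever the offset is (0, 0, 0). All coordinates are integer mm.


translate([309, 464, 0]) cube([89, 89, 1792]);
translate([2494, 464, 0]) cube([89, 89, 1792]);
translate([398, 464, 168]) cube([2096, 89, 92]);
translate([398, 464, 1479]) cube([2096, 89, 92]);
translate([536, 553, 75]) cube([79, 24, 1682]);
translate([753, 553, 75]) cube([79, 24, 1682]);
translate([970, 553, 75]) cube([79, 24, 1682]);
translate([1187, 553, 75]) cube([79, 24, 1682]);
translate([1404, 553, 75]) cube([79, 24, 1682]);
translate([1621, 553, 75]) cube([79, 24, 1682]);
translate([1838, 553, 75]) cube([79, 24, 1682]);
translate([2055, 553, 75]) cube([79, 24, 1682]);
translate([2272, 553, 75]) cube([79, 24, 1682]);


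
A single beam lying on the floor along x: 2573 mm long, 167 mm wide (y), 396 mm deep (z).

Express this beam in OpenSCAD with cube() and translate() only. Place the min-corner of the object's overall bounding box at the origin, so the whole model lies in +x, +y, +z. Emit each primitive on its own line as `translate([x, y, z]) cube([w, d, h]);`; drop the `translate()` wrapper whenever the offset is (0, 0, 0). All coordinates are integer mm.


cube([2573, 167, 396]);


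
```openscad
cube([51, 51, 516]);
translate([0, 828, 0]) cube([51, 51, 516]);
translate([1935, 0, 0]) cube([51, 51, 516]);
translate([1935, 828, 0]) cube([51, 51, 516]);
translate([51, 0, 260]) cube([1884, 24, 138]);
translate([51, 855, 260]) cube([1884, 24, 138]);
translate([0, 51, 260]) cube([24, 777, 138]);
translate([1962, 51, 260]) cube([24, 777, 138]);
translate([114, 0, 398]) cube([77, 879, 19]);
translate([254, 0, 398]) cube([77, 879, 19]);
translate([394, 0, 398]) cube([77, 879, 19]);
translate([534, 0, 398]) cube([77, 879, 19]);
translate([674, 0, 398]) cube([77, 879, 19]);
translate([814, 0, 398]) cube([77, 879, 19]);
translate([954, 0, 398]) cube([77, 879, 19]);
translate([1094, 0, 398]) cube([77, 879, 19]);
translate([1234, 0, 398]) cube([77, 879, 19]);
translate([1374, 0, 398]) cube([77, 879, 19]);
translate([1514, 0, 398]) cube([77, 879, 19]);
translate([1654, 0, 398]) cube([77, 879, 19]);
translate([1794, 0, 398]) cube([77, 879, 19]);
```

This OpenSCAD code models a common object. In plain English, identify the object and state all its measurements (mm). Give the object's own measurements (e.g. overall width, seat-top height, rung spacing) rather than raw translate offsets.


A bed frame 1986 mm long (x) by 879 mm wide (y). Four 51×51 mm corner posts, 516 mm tall, at the corners of the footprint. Four rails of 24 mm thickness and 138 mm height run between adjacent posts with their undersides at z = 260 mm, their outer faces flush with the outside of the frame (the two x-running rails run between the posts' inner faces; the two y-running rails run between the posts' inner faces). 13 slats, each 77 mm wide (x) and 19 mm thick, lie across the top of the two x-running rails, running the full 879 mm width of the frame in y; along x they sit between the end posts with a 63 mm gap after the −x posts and between neighbouring slats, leaving 64 mm before the +x posts.


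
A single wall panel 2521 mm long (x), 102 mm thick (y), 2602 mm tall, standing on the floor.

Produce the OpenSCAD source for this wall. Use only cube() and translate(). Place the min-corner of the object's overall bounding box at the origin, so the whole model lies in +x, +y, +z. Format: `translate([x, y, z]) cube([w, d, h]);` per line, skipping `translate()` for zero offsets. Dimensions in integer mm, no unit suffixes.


cube([2521, 102, 2602]);


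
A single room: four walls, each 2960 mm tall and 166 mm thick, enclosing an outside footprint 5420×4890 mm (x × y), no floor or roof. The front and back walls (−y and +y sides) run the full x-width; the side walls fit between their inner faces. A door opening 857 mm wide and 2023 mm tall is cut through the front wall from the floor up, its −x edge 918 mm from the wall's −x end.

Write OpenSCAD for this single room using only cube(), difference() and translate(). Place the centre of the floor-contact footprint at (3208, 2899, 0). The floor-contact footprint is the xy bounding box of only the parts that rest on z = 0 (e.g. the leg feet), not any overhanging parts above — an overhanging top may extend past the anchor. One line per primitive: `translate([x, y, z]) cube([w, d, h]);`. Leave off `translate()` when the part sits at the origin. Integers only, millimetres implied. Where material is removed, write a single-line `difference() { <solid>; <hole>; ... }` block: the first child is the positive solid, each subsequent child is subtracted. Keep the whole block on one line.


difference() { translate([498, 454, 0]) cube([5420, 166, 2960]); translate([1416, 454, 0]) cube([857, 166, 2023]); }
translate([498, 5178, 0]) cube([5420, 166, 2960]);
translate([498, 620, 0]) cube([166, 4558, 2960]);
translate([5752, 620, 0]) cube([166, 4558, 2960]);


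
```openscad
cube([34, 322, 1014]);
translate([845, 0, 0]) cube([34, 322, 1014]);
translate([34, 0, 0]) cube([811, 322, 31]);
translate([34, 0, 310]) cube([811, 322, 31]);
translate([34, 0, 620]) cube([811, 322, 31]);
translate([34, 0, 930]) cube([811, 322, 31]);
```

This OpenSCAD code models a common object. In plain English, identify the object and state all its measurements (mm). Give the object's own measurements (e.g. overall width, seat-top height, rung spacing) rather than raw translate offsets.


An open bookshelf. Two side panels, each 34 mm thick, 322 mm deep and 1014 mm tall, stand 879 mm apart (outside-to-outside). Between them sit 4 shelves, each 31 mm thick and 322 mm deep, spanning the full gap between the sides. The bottom shelf rests on the floor (its underside at z = 0) and the clear gap between one shelf's top and the next shelf's underside is 279 mm.


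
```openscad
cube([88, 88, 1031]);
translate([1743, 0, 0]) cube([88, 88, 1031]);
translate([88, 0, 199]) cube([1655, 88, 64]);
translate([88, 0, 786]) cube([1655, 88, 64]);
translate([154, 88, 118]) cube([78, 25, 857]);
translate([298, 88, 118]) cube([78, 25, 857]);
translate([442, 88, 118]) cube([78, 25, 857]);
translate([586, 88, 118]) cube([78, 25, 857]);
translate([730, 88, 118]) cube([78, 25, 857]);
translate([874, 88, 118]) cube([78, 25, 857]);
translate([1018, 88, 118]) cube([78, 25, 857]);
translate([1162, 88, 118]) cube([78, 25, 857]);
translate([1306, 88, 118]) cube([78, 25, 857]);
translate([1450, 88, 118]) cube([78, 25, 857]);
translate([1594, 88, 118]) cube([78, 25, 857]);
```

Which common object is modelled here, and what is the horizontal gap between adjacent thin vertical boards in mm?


A fence section. The picket gap is 66 mm.

Two posts, two rails, 11 pickets — a fence section. Span 1655 mm holds 11 pickets of 78 mm with 12 equal gaps: ⌊(1655 − 11·78) / 12⌋ = 66 mm.


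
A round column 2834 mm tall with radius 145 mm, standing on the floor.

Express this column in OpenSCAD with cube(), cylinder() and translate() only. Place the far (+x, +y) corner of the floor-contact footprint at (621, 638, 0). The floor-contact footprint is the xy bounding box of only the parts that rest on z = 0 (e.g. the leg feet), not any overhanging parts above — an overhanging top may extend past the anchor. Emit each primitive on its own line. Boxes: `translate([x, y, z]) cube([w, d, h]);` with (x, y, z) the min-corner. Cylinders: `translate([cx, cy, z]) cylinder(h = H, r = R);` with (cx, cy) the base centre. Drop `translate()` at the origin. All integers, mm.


translate([476, 493, 0]) cylinder(h = 2834, r = 145);


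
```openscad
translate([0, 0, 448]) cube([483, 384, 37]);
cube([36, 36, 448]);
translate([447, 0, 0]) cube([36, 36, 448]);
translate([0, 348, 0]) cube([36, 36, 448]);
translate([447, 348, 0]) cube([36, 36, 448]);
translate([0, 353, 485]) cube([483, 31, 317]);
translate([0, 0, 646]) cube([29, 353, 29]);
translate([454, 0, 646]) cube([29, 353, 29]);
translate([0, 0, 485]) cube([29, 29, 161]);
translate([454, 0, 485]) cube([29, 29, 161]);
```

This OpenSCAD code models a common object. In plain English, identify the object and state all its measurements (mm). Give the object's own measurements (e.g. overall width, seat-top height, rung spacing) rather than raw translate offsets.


A chair. The seat is a 483×384×37 mm slab with its top at z = 485 mm, on four 36×36 mm corner legs (flush with the seat edges, standing on z = 0). A flat backrest 31 mm thick, 317 mm tall, spans the full seat width and rises from the seat top along its +y edge, rear face flush with the rear of the seat. Two armrests of 29×29 mm section run along each side from the seat's front edge to the front of the backrest, top faces 190 mm above the seat top and outer faces flush with the seat's x-edges; a 29×29 mm post under the front of each armrest stands on the seat at the front corner.
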